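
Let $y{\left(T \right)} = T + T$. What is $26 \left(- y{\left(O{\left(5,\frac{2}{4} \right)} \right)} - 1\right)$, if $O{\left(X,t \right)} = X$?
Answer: $-286$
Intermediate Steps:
$y{\left(T \right)} = 2 T$
$26 \left(- y{\left(O{\left(5,\frac{2}{4} \right)} \right)} - 1\right) = 26 \left(- 2 \cdot 5 - 1\right) = 26 \left(\left(-1\right) 10 - 1\right) = 26 \left(-10 - 1\right) = 26 \left(-11\right) = -286$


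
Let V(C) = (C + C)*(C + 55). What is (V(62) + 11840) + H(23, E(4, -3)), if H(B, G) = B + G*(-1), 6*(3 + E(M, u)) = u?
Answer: 52749/2 ≈ 26375.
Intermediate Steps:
E(M, u) = -3 + u/6
V(C) = 2*C*(55 + C) (V(C) = (2*C)*(55 + C) = 2*C*(55 + C))
H(B, G) = B - G
(V(62) + 11840) + H(23, E(4, -3)) = (2*62*(55 + 62) + 11840) + (23 - (-3 + (⅙)*(-3))) = (2*62*117 + 11840) + (23 - (-3 - ½)) = (14508 + 11840) + (23 - 1*(-7/2)) = 26348 + (23 + 7/2) = 26348 + 53/2 = 52749/2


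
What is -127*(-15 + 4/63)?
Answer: 119507/63 ≈ 1896.9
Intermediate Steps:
-127*(-15 + 4/63) = -127*(-941/63) = 119507/63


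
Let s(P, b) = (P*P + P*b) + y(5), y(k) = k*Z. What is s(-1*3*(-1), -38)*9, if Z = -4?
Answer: -1125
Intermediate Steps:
y(k) = -4*k (y(k) = k*(-4) = -4*k)
s(P, b) = -20 + P² + P*b (s(P, b) = (P*P + P*b) - 4*5 = (P² + P*b) - 20 = -20 + P² + P*b)
s(-1*3*(-1), -38)*9 = (-20 + (-1*3*(-1))² + (-1*3*(-1))*(-38))*9 = (-20 + (-3*(-1))² - 3*(-1)*(-38))*9 = (-20 + 3² + 3*(-38))*9 = (-20 + 9 - 114)*9 = -125*9 = -1125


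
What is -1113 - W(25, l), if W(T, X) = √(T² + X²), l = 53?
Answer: -1113 - √3434 ≈ -1171.6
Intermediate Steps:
-1113 - W(25, l) = -1113 - √(25² + 53²) = -1113 - √(625 + 2809) = -1113 - √3434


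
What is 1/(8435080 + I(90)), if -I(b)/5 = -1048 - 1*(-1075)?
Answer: 1/8434945 ≈ 1.1855e-7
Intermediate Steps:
I(b) = -135 (I(b) = -5*(-1048 - 1*(-1075)) = -5*(-1048 + 1075) = -5*27 = -135)
1/(8435080 + I(90)) = 1/(8435080 - 135) = 1/8434945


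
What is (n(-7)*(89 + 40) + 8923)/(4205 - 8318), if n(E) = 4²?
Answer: -10987/4113 ≈ -2.6713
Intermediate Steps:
n(E) = 16
(n(-7)*(89 + 40) + 8923)/(4205 - 8318) = (16*(89 + 40) + 8923)/(4205 - 8318) = (16*129 + 8923)/(-4113) = (2064 + 8923)*(-1/4113) = 10987*(-1/4113) = -10987/4113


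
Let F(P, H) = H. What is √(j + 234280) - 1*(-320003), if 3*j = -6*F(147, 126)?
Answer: 320003 + 2*√58507 ≈ 3.2049e+5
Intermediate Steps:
j = -252 (j = (-6*126)/3 = (⅓)*(-756) = -252)
√(j + 234280) - 1*(-320003) = √(-252 + 234280) - 1*(-320003) = √234028 + 320003 = 2*√58507 + 320003 = 320003 + 2*√58507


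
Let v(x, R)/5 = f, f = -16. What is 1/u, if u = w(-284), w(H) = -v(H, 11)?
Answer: 1/80 ≈ 0.012500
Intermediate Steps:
v(x, R) = -80 (v(x, R) = 5*(-16) = -80)
w(H) = 80 (w(H) = -1*(-80) = 80)
u = 80
1/u = 1/80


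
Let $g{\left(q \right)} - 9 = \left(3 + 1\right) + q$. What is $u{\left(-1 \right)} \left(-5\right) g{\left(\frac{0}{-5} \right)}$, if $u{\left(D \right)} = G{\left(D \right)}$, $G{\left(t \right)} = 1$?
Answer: $-65$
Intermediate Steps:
$u{\left(D \right)} = 1$
$g{\left(q \right)} = 13 + q$ ($g{\left(q \right)} = 9 + \left(\left(3 + 1\right) + q\right) = 9 + \left(4 + q\right) = 13 + q$)
$u{\left(-1 \right)} \left(-5\right) g{\left(\frac{0}{-5} \right)} = 1 \left(-5\right) \left(13 + \frac{0}{-5}\right) = - 5 \left(13 + 0 \left(- \frac{1}{5}\right)\right) = - 5 \left(13 + 0\right) = \left(-5\right) 13 = -65$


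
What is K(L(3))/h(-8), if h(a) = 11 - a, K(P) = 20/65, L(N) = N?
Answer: 4/247 ≈ 0.016194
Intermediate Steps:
K(P) = 4/13 (K(P) = 20*(1/65) = 4/13)
K(L(3))/h(-8) = 4/(13*(11 - 1*(-8))) = 4/(13*(11 + 8)) = (4/13)/19 = (4/13)*(1/19) = 4/247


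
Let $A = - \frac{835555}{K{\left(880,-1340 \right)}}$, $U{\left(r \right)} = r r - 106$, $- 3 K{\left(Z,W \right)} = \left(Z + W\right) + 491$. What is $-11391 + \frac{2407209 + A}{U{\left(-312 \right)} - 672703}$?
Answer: $- \frac{203285906409}{17839415} \approx -11395.0$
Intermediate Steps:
$K{\left(Z,W \right)} = - \frac{491}{3} - \frac{W}{3} - \frac{Z}{3}$ ($K{\left(Z,W \right)} = - \frac{\left(Z + W\right) + 491}{3} = - \frac{\left(W + Z\right) + 491}{3} = - \frac{491 + W + Z}{3} = - \frac{491}{3} - \frac{W}{3} - \frac{Z}{3}$)
$U{\left(r \right)} = -106 + r^{2}$ ($U{\left(r \right)} = r^{2} - 106 = -106 + r^{2}$)
$A = \frac{2506665}{31}$ ($A = - \frac{835555}{- \frac{491}{3} - - \frac{1340}{3} - \frac{880}{3}} = - \frac{835555}{- \frac{491}{3} + \frac{1340}{3} - \frac{880}{3}} = - \frac{835555}{- \frac{31}{3}} = \left(-835555\right) \left(- \frac{3}{31}\right) = \frac{2506665}{31} \approx 80860.0$)
$-11391 + \frac{2407209 + A}{U{\left(-312 \right)} - 672703} = -11391 + \frac{2407209 + \frac{2506665}{31}}{\left(-106 + \left(-312\right)^{2}\right) - 672703} = -11391 + \frac{77130144}{31 \left(\left(-106 + 97344\right) - 672703\right)} = -11391 + \frac{77130144}{31 \left(97238 - 672703\right)} = -11391 + \frac{77130144}{31 \left(-575465\right)} = -11391 + \frac{77130144}{31} \left(- \frac{1}{575465}\right) = -11391 - \frac{77130144}{17839415} = - \frac{203285906409}{17839415}$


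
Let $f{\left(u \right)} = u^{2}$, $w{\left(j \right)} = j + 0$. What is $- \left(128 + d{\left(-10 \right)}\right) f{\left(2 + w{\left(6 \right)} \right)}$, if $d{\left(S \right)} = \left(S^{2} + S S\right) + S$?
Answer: $-20352$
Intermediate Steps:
$w{\left(j \right)} = j$
$d{\left(S \right)} = S + 2 S^{2}$ ($d{\left(S \right)} = \left(S^{2} + S^{2}\right) + S = 2 S^{2} + S = S + 2 S^{2}$)
$- \left(128 + d{\left(-10 \right)}\right) f{\left(2 + w{\left(6 \right)} \right)} = - \left(128 - 10 \left(1 + 2 \left(-10\right)\right)\right) \left(2 + 6\right)^{2} = - \left(128 - 10 \left(1 - 20\right)\right) 8^{2} = - \left(128 - -190\right) 64 = - \left(128 + 190\right) 64 = - 318 \cdot 64 = \left(-1\right) 20352 = -20352$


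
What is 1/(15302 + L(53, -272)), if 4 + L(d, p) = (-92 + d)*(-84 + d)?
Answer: 1/16507 ≈ 6.0580e-5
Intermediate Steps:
L(d, p) = -4 + (-92 + d)*(-84 + d)
1/(15302 + L(53, -272)) = 1/(15302 + (7724 + 53² - 176*53)) = 1/(15302 + (7724 + 2809 - 9328)) = 1/(15302 + 1205) = 1/16507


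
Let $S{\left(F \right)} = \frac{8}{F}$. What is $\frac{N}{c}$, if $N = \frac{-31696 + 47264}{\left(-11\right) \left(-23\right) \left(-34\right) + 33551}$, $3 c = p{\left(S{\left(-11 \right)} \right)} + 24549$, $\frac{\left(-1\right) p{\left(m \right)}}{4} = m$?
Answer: $\frac{513744}{6738001379} \approx 7.6246 \cdot 10^{-5}$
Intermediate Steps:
$p{\left(m \right)} = - 4 m$
$c = \frac{270071}{33}$ ($c = \frac{- 4 \frac{8}{-11} + 24549}{3} = \frac{- 4 \cdot 8 \left(- \frac{1}{11}\right) + 24549}{3} = \frac{\left(-4\right) \left(- \frac{8}{11}\right) + 24549}{3} = \frac{\frac{32}{11} + 24549}{3} = \frac{1}{3} \cdot \frac{270071}{11} = \frac{270071}{33} \approx 8184.0$)
$N = \frac{15568}{24949}$ ($N = \frac{15568}{253 \left(-34\right) + 33551} = \frac{15568}{-8602 + 33551} = \frac{15568}{24949} \approx 0.62399$)
$\frac{N}{c} = \frac{15568}{24949 \cdot \frac{270071}{33}} = \frac{15568}{24949} \cdot \frac{33}{270071} = \frac{513744}{6738001379}$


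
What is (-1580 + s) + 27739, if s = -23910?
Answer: 2249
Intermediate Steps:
(-1580 + s) + 27739 = (-1580 - 23910) + 27739 = -25490 + 27739 = 2249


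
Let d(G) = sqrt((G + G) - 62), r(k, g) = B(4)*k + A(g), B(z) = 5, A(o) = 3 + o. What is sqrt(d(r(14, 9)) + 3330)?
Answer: sqrt(3330 + sqrt(102)) ≈ 57.794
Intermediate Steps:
r(k, g) = 3 + g + 5*k (r(k, g) = 5*k + (3 + g) = 3 + g + 5*k)
d(G) = sqrt(-62 + 2*G) (d(G) = sqrt(2*G - 62) = sqrt(-62 + 2*G))
sqrt(d(r(14, 9)) + 3330) = sqrt(sqrt(-62 + 2*(3 + 9 + 5*14)) + 3330) = sqrt(sqrt(-62 + 2*(3 + 9 + 70)) + 3330) = sqrt(sqrt(-62 + 2*82) + 3330) = sqrt(sqrt(-62 + 164) + 3330) = sqrt(sqrt(102) + 3330) = sqrt(3330 + sqrt(102))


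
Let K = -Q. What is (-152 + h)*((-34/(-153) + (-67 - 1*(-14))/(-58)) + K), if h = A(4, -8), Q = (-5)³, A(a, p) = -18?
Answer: -5596655/261 ≈ -21443.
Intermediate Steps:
Q = -125
h = -18
K = 125 (K = -1*(-125) = 125)
(-152 + h)*((-34/(-153) + (-67 - 1*(-14))/(-58)) + K) = (-152 - 18)*((-34/(-153) + (-67 - 1*(-14))/(-58)) + 125) = -170*((-34*(-1/153) + (-67 + 14)*(-1/58)) + 125) = -170*((2/9 - 53*(-1/58)) + 125) = -170*((2/9 + 53/58) + 125) = -170*(593/522 + 125) = -170*65843/522 = -5596655/261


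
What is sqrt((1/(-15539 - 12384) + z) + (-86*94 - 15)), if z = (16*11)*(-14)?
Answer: 5*I*sqrt(329436279998)/27923 ≈ 102.78*I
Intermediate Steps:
z = -2464 (z = 176*(-14) = -2464)
sqrt((1/(-15539 - 12384) + z) + (-86*94 - 15)) = sqrt((1/(-15539 - 12384) - 2464) + (-86*94 - 15)) = sqrt((1/(-27923) - 2464) + (-8084 - 15)) = sqrt((-1/27923 - 2464) - 8099) = sqrt(-68802273/27923 - 8099) = sqrt(-294950650/27923) = 5*I*sqrt(329436279998)/27923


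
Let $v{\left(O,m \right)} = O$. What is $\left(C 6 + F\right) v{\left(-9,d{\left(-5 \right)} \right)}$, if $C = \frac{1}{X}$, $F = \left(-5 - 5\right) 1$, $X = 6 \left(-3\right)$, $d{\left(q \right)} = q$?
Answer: $93$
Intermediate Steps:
$X = -18$
$F = -10$ ($F = \left(-10\right) 1 = -10$)
$C = - \frac{1}{18}$ ($C = \frac{1}{-18} = - \frac{1}{18} \approx -0.055556$)
$\left(C 6 + F\right) v{\left(-9,d{\left(-5 \right)} \right)} = \left(\left(- \frac{1}{18}\right) 6 - 10\right) \left(-9\right) = \left(- \frac{1}{3} - 10\right) \left(-9\right) = \left(- \frac{31}{3}\right) \left(-9\right) = 93$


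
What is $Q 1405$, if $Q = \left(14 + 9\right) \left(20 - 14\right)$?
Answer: $193890$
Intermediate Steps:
$Q = 138$ ($Q = 23 \cdot 6 = 138$)
$Q 1405 = 138 \cdot 1405 = 193890$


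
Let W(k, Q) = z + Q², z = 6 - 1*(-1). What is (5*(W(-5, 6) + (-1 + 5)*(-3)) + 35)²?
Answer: 36100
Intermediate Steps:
z = 7 (z = 6 + 1 = 7)
W(k, Q) = 7 + Q²
(5*(W(-5, 6) + (-1 + 5)*(-3)) + 35)² = (5*((7 + 6²) + (-1 + 5)*(-3)) + 35)² = (5*((7 + 36) + 4*(-3)) + 35)² = (5*(43 - 12) + 35)² = (5*31 + 35)² = (155 + 35)² = 190² = 36100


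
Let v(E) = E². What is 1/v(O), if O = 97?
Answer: 1/9409 ≈ 0.00010628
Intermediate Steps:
1/v(O) = 1/(97²) = 1/9409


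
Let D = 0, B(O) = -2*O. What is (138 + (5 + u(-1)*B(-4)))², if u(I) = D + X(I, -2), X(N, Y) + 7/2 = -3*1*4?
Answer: 361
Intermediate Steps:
X(N, Y) = -31/2 (X(N, Y) = -7/2 - 3*1*4 = -7/2 - 3*4 = -7/2 - 12 = -31/2)
u(I) = -31/2 (u(I) = 0 - 31/2 = -31/2)
(138 + (5 + u(-1)*B(-4)))² = (138 + (5 - (-31)*(-4)))² = (138 + (5 - 31/2*8))² = (138 + (5 - 124))² = (138 - 119)² = 19² = 361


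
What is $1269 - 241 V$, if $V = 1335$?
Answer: $-320466$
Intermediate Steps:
$1269 - 241 V = 1269 - 321735 = -320466$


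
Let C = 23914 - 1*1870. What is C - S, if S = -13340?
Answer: 35384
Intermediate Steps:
C = 22044 (C = 23914 - 1870 = 22044)
C - S = 22044 - 1*(-13340) = 22044 + 13340 = 35384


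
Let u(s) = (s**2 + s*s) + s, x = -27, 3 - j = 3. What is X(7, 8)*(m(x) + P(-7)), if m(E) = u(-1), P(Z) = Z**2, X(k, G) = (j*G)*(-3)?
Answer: 0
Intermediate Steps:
j = 0 (j = 3 - 1*3 = 3 - 3 = 0)
X(k, G) = 0 (X(k, G) = (0*G)*(-3) = 0*(-3) = 0)
u(s) = s + 2*s**2 (u(s) = (s**2 + s**2) + s = 2*s**2 + s = s + 2*s**2)
m(E) = 1 (m(E) = -(1 + 2*(-1)) = -(1 - 2) = -1*(-1) = 1)
X(7, 8)*(m(x) + P(-7)) = 0*(1 + (-7)**2) = 0*(1 + 49) = 0*50 = 0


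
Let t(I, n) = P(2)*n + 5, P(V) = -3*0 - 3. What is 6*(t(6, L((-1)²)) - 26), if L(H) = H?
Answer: -144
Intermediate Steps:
P(V) = -3 (P(V) = 0 - 3 = -3)
t(I, n) = 5 - 3*n (t(I, n) = -3*n + 5 = 5 - 3*n)
6*(t(6, L((-1)²)) - 26) = 6*((5 - 3*(-1)²) - 26) = 6*((5 - 3*1) - 26) = 6*((5 - 3) - 26) = 6*(2 - 26) = 6*(-24) = -144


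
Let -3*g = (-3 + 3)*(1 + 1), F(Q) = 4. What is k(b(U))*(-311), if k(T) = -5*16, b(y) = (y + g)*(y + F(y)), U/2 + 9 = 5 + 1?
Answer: 24880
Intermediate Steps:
g = 0 (g = -(-3 + 3)*(1 + 1)/3 = -0*2 = -1/3*0 = 0)
U = -6 (U = -18 + 2*(5 + 1) = -18 + 2*6 = -18 + 12 = -6)
b(y) = y*(4 + y) (b(y) = (y + 0)*(y + 4) = y*(4 + y))
k(T) = -80
k(b(U))*(-311) = -80*(-311) = 24880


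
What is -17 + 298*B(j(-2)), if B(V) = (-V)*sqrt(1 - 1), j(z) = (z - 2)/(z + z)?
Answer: -17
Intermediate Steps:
j(z) = (-2 + z)/(2*z) (j(z) = (-2 + z)/((2*z)) = (-2 + z)*(1/(2*z)) = (-2 + z)/(2*z))
B(V) = 0 (B(V) = (-V)*sqrt(0) = -V*0 = 0)
-17 + 298*B(j(-2)) = -17 + 298*0 = -17 + 0 = -17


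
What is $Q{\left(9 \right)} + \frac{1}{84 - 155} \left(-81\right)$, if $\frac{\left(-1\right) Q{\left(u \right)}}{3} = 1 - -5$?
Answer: $- \frac{1197}{71} \approx -16.859$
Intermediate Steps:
$Q{\left(u \right)} = -18$ ($Q{\left(u \right)} = - 3 \left(1 - -5\right) = - 3 \left(1 + 5\right) = \left(-3\right) 6 = -18$)
$Q{\left(9 \right)} + \frac{1}{84 - 155} \left(-81\right) = -18 + \frac{1}{84 - 155} \left(-81\right) = -18 + \frac{1}{-71} \left(-81\right) = -18 - - \frac{81}{71} = -18 + \frac{81}{71} = - \frac{1197}{71}$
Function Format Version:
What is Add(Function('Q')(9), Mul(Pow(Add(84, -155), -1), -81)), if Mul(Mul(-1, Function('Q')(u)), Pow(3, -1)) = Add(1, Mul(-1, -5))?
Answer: Rational(-1197, 71) ≈ -16.859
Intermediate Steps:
Function('Q')(u) = -18 (Function('Q')(u) = Mul(-3, Add(1, Mul(-1, -5))) = Mul(-3, Add(1, 5)) = Mul(-3, 6) = -18)
Add(Function('Q')(9), Mul(Pow(Add(84, -155), -1), -81)) = Add(-18, Mul(Pow(Add(84, -155), -1), -81)) = Add(-18, Mul(Pow(-71, -1), -81)) = Add(-18, Mul(Rational(-1, 71), -81)) = Add(-18, Rational(81, 71)) = Rational(-1197, 71)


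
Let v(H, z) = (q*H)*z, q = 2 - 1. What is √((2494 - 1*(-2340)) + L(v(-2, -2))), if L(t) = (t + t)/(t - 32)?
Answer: 2*√59213/7 ≈ 69.525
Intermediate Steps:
q = 1
v(H, z) = H*z (v(H, z) = (1*H)*z = H*z)
L(t) = 2*t/(-32 + t) (L(t) = (2*t)/(-32 + t) = 2*t/(-32 + t))
√((2494 - 1*(-2340)) + L(v(-2, -2))) = √((2494 - 1*(-2340)) + 2*(-2*(-2))/(-32 - 2*(-2))) = √((2494 + 2340) + 2*4/(-32 + 4)) = √(4834 + 2*4/(-28)) = √(4834 + 2*4*(-1/28)) = √(4834 - 2/7) = √(33836/7) = 2*√59213/7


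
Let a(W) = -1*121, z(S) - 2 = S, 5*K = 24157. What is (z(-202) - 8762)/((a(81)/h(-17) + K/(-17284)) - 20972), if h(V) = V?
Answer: 454014920/1062095101 ≈ 0.42747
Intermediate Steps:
K = 24157/5 (K = (⅕)*24157 = 24157/5 ≈ 4831.4)
z(S) = 2 + S
a(W) = -121
(z(-202) - 8762)/((a(81)/h(-17) + K/(-17284)) - 20972) = ((2 - 202) - 8762)/((-121/(-17) + (24157/5)/(-17284)) - 20972) = (-200 - 8762)/((-121*(-1/17) + (24157/5)*(-1/17284)) - 20972) = -8962/((121/17 - 833/2980) - 20972) = -8962/(346419/50660 - 20972) = -8962/(-1062095101/50660) = -8962*(-50660/1062095101) = 454014920/1062095101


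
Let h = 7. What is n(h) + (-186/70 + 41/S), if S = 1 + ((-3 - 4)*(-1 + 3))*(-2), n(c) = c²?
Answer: 48473/1015 ≈ 47.757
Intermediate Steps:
S = 29 (S = 1 - 7*2*(-2) = 1 - 14*(-2) = 1 + 28 = 29)
n(h) + (-186/70 + 41/S) = 7² + (-186/70 + 41/29) = 49 + (-186*1/70 + 41*(1/29)) = 49 + (-93/35 + 41/29) = 49 - 1262/1015 = 48473/1015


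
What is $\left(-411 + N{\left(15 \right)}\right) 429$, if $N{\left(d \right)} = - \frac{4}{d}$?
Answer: $- \frac{882167}{5} \approx -1.7643 \cdot 10^{5}$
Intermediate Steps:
$\left(-411 + N{\left(15 \right)}\right) 429 = \left(-411 - \frac{4}{15}\right) 429 = \left(- \frac{6169}{15}\right) 429 = - \frac{882167}{5}$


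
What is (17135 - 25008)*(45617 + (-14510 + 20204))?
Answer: -403971503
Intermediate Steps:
(17135 - 25008)*(45617 + (-14510 + 20204)) = -7873*(45617 + 5694) = -7873*51311 = -403971503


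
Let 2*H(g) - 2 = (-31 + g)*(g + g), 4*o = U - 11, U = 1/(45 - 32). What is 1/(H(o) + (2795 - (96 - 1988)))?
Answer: 676/3231355 ≈ 0.00020920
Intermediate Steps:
U = 1/13 ≈ 0.076923
o = -71/26 (o = (1/13 - 11)/4 = (¼)*(-142/13) = -71/26 ≈ -2.7308)
H(g) = 1 + g*(-31 + g) (H(g) = 1 + ((-31 + g)*(g + g))/2 = 1 + ((-31 + g)*(2*g))/2 = 1 + (2*g*(-31 + g))/2 = 1 + g*(-31 + g))
1/(H(o) + (2795 - (96 - 1988))) = 1/((1 + (-71/26)² - 31*(-71/26)) + (2795 - (96 - 1988))) = 1/((1 + 5041/676 + 2201/26) + (2795 - 1*(-1892))) = 1/(62943/676 + (2795 + 1892)) = 1/(62943/676 + 4687) = 1/(3231355/676) = 676/3231355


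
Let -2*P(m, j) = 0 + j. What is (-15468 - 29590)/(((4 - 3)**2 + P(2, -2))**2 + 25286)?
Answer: -22529/12645 ≈ -1.7817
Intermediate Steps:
P(m, j) = -j/2 (P(m, j) = -(0 + j)/2 = -j/2)
(-15468 - 29590)/(((4 - 3)**2 + P(2, -2))**2 + 25286) = (-15468 - 29590)/(((4 - 3)**2 - 1/2*(-2))**2 + 25286) = -45058/((1**2 + 1)**2 + 25286) = -45058/((1 + 1)**2 + 25286) = -45058/(2**2 + 25286) = -45058/(4 + 25286) = -45058/25290 = -45058*1/25290 = -22529/12645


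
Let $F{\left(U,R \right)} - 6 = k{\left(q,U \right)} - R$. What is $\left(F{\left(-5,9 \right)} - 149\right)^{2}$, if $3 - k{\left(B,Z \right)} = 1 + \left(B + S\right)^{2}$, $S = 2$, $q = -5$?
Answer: $25281$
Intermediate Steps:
$k{\left(B,Z \right)} = 2 - \left(2 + B\right)^{2}$ ($k{\left(B,Z \right)} = 3 - \left(1 + \left(B + 2\right)^{2}\right) = 3 - \left(1 + \left(2 + B\right)^{2}\right) = 2 - \left(2 + B\right)^{2}$)
$F{\left(U,R \right)} = -1 - R$ ($F{\left(U,R \right)} = 6 - \left(-2 + R + \left(2 - 5\right)^{2}\right) = 6 - \left(7 + R\right) = -1 - R$)
$\left(F{\left(-5,9 \right)} - 149\right)^{2} = \left(\left(-1 - 9\right) - 149\right)^{2} = \left(-10 - 149\right)^{2} = \left(-159\right)^{2} = 25281$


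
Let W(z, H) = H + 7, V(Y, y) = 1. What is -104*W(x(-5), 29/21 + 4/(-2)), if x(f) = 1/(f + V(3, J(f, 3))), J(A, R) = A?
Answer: -13936/21 ≈ -663.62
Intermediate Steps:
x(f) = 1/(1 + f) (x(f) = 1/(f + 1) = 1/(1 + f))
W(z, H) = 7 + H
-104*W(x(-5), 29/21 + 4/(-2)) = -104*(7 + (29/21 + 4/(-2))) = -104*(7 + (29*(1/21) + 4*(-½))) = -104*(7 + (29/21 - 2)) = -104*(7 - 13/21) = -104*134/21 = -13936/21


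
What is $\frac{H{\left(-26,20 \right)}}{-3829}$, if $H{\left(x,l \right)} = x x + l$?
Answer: $- \frac{696}{3829} \approx -0.18177$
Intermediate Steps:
$H{\left(x,l \right)} = l + x^{2}$ ($H{\left(x,l \right)} = x^{2} + l = l + x^{2}$)
$\frac{H{\left(-26,20 \right)}}{-3829} = \frac{20 + \left(-26\right)^{2}}{-3829} = \left(20 + 676\right) \left(- \frac{1}{3829}\right) = 696 \left(- \frac{1}{3829}\right) = - \frac{696}{3829}$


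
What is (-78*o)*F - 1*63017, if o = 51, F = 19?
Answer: -138599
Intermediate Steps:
(-78*o)*F - 1*63017 = -78*51*19 - 1*63017 = -3978*19 - 63017 = -75582 - 63017 = -138599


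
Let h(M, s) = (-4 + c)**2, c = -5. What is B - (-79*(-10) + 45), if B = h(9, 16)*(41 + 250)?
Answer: 22736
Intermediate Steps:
h(M, s) = 81 (h(M, s) = (-4 - 5)**2 = (-9)**2 = 81)
B = 23571 (B = 81*(41 + 250) = 81*291 = 23571)
B - (-79*(-10) + 45) = 23571 - (-79*(-10) + 45) = 23571 - (790 + 45) = 23571 - 1*835 = 23571 - 835 = 22736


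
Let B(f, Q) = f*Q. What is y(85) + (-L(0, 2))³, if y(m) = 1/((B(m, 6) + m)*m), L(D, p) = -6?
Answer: 10924201/50575 ≈ 216.00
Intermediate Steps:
B(f, Q) = Q*f
y(m) = 1/(7*m²) (y(m) = 1/((6*m + m)*m) = 1/((7*m)*m) = 1/(7*m²))
y(85) + (-L(0, 2))³ = (⅐)/85² + (-1*(-6))³ = (⅐)*(1/7225) + 6³ = 1/50575 + 216 = 10924201/50575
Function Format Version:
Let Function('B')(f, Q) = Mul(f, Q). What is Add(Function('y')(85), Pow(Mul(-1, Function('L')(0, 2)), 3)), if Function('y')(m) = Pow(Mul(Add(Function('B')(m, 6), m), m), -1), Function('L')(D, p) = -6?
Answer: Rational(10924201, 50575) ≈ 216.00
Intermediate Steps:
Function('B')(f, Q) = Mul(Q, f)
Function('y')(m) = Mul(Rational(1, 7), Pow(m, -2)) (Function('y')(m) = Pow(Mul(Add(Mul(6, m), m), m), -1) = Pow(Mul(Mul(7, m), m), -1) = Pow(Mul(7, Pow(m, 2)), -1) = Mul(Rational(1, 7), Pow(m, -2)))
Add(Function('y')(85), Pow(Mul(-1, Function('L')(0, 2)), 3)) = Add(Mul(Rational(1, 7), Pow(85, -2)), Pow(Mul(-1, -6), 3)) = Add(Mul(Rational(1, 7), Rational(1, 7225)), Pow(6, 3)) = Add(Rational(1, 50575), 216) = Rational(10924201, 50575)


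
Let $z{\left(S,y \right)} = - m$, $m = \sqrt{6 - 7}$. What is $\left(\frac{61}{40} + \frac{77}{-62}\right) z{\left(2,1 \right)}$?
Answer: $- \frac{351 i}{1240} \approx - 0.28306 i$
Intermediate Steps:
$m = i$ ($m = \sqrt{-1} = i \approx 1.0 i$)
$z{\left(S,y \right)} = - i$
$\left(\frac{61}{40} + \frac{77}{-62}\right) z{\left(2,1 \right)} = \left(\frac{61}{40} + \frac{77}{-62}\right) \left(- i\right) = \left(61 \cdot \frac{1}{40} + 77 \left(- \frac{1}{62}\right)\right) \left(- i\right) = \left(\frac{61}{40} - \frac{77}{62}\right) \left(- i\right) = \frac{351 \left(- i\right)}{1240} = - \frac{351 i}{1240}$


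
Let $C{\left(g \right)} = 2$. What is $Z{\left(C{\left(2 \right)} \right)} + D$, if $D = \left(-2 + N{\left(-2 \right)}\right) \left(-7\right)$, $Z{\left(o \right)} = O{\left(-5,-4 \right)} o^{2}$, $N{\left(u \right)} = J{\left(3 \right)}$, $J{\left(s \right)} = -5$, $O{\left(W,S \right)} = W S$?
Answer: $129$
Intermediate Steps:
$O{\left(W,S \right)} = S W$
$N{\left(u \right)} = -5$
$Z{\left(o \right)} = 20 o^{2}$ ($Z{\left(o \right)} = \left(-4\right) \left(-5\right) o^{2} = 20 o^{2}$)
$D = 49$ ($D = \left(-2 - 5\right) \left(-7\right) = \left(-7\right) \left(-7\right) = 49$)
$Z{\left(C{\left(2 \right)} \right)} + D = 20 \cdot 2^{2} + 49 = 20 \cdot 4 + 49 = 80 + 49 = 129$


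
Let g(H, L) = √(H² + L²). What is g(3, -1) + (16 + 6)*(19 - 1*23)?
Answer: -88 + √10 ≈ -84.838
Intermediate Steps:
g(3, -1) + (16 + 6)*(19 - 1*23) = √(3² + (-1)²) + (16 + 6)*(19 - 1*23) = √(9 + 1) + 22*(19 - 23) = √10 + 22*(-4) = √10 - 88 = -88 + √10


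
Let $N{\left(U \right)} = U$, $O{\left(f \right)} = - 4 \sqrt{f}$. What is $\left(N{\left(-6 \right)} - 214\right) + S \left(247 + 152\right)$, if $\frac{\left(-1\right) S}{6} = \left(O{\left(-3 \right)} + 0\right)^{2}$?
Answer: $114692$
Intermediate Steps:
$S = 288$ ($S = - 6 \left(- 4 \sqrt{-3} + 0\right)^{2} = - 6 \left(- 4 i \sqrt{3} + 0\right)^{2} = - 6 \left(- 4 i \sqrt{3}\right)^{2} = \left(-6\right) \left(-48\right) = 288$)
$\left(N{\left(-6 \right)} - 214\right) + S \left(247 + 152\right) = \left(-6 - 214\right) + 288 \left(247 + 152\right) = -220 + 288 \cdot 399 = -220 + 114912 = 114692$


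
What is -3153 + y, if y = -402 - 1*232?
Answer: -3787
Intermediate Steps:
y = -634 (y = -402 - 232 = -634)
-3153 + y = -3153 - 634 = -3787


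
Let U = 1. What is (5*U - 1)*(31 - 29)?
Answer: 8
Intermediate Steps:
(5*U - 1)*(31 - 29) = (5*1 - 1)*(31 - 29) = (5 - 1)*2 = 4*2 = 8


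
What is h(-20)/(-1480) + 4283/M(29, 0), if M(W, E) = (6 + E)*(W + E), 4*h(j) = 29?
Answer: 12675157/515040 ≈ 24.610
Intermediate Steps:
h(j) = 29/4 (h(j) = (¼)*29 = 29/4)
M(W, E) = (6 + E)*(E + W)
h(-20)/(-1480) + 4283/M(29, 0) = (29/4)/(-1480) + 4283/(0² + 6*0 + 6*29 + 0*29) = (29/4)*(-1/1480) + 4283/(0 + 0 + 174 + 0) = -29/5920 + 4283/174 = 12675157/515040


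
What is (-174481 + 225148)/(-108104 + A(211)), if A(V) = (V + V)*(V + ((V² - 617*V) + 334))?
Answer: -16889/12009722 ≈ -0.0014063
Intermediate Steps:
A(V) = 2*V*(334 + V² - 616*V) (A(V) = (2*V)*(V + (334 + V² - 617*V)) = (2*V)*(334 + V² - 616*V) = 2*V*(334 + V² - 616*V))
(-174481 + 225148)/(-108104 + A(211)) = (-174481 + 225148)/(-108104 + 2*211*(334 + 211² - 616*211)) = 50667/(-108104 + 2*211*(334 + 44521 - 129976)) = 50667/(-108104 + 2*211*(-85121)) = 50667/(-108104 - 35921062) = 50667/(-36029166) = 50667*(-1/36029166) = -16889/12009722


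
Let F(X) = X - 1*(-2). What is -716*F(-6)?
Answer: 2864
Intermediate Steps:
F(X) = 2 + X (F(X) = X + 2 = 2 + X)
-716*F(-6) = -716*(2 - 6) = -716*(-4) = 2864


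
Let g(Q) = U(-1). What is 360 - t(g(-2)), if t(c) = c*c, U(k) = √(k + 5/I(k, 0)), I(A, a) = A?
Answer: 366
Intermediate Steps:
U(k) = √(k + 5/k)
g(Q) = I*√6 (g(Q) = √(-1 + 5/(-1)) = √(-1 + 5*(-1)) = √(-1 - 5) = √(-6) = I*√6)
t(c) = c²
360 - t(g(-2)) = 360 - (I*√6)² = 360 - 1*(-6) = 360 + 6 = 366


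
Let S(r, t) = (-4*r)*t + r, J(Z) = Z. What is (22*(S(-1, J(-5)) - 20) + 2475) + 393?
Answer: 1966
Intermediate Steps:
S(r, t) = r - 4*r*t (S(r, t) = -4*r*t + r = r - 4*r*t)
(22*(S(-1, J(-5)) - 20) + 2475) + 393 = (22*(-(1 - 4*(-5)) - 20) + 2475) + 393 = (22*(-(1 + 20) - 20) + 2475) + 393 = (22*(-1*21 - 20) + 2475) + 393 = (22*(-21 - 20) + 2475) + 393 = (22*(-41) + 2475) + 393 = (-902 + 2475) + 393 = 1573 + 393 = 1966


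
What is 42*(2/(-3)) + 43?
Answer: 15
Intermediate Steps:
42*(2/(-3)) + 43 = 42*(2*(-1/3)) + 43 = 42*(-2/3) + 43 = -28 + 43 = 15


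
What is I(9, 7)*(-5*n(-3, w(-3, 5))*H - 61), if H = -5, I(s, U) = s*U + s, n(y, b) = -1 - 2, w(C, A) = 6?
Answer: -9792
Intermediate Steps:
n(y, b) = -3
I(s, U) = s + U*s (I(s, U) = U*s + s = s + U*s)
I(9, 7)*(-5*n(-3, w(-3, 5))*H - 61) = (9*(1 + 7))*(-(-15)*(-5) - 61) = (9*8)*(-5*15 - 61) = 72*(-75 - 61) = 72*(-136) = -9792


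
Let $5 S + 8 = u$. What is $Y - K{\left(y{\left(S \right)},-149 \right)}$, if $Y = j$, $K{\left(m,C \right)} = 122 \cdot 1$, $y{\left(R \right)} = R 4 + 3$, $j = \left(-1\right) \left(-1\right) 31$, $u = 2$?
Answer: $-91$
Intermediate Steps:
$j = 31$ ($j = 1 \cdot 31 = 31$)
$S = - \frac{6}{5}$ ($S = - \frac{8}{5} + \frac{1}{5} \cdot 2 = - \frac{8}{5} + \frac{2}{5} = - \frac{6}{5} \approx -1.2$)
$y{\left(R \right)} = 3 + 4 R$ ($y{\left(R \right)} = 4 R + 3 = 3 + 4 R$)
$K{\left(m,C \right)} = 122$
$Y = 31$
$Y - K{\left(y{\left(S \right)},-149 \right)} = 31 - 122 = -91$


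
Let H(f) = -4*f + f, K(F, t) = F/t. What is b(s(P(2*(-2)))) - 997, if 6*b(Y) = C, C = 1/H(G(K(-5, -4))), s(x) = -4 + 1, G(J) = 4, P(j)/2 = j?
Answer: -71785/72 ≈ -997.01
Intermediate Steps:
P(j) = 2*j
s(x) = -3
H(f) = -3*f
C = -1/12 (C = 1/(-3*4) = 1/(-12) = -1/12 ≈ -0.083333)
b(Y) = -1/72 (b(Y) = (1/6)*(-1/12) = -1/72)
b(s(P(2*(-2)))) - 997 = -1/72 - 997 = -71785/72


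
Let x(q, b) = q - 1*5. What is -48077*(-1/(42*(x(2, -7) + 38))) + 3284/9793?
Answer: 67949363/2056530 ≈ 33.041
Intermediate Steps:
x(q, b) = -5 + q (x(q, b) = q - 5 = -5 + q)
-48077*(-1/(42*(x(2, -7) + 38))) + 3284/9793 = -48077*(-1/(42*((-5 + 2) + 38))) + 3284/9793 = -48077*(-1/(42*(-3 + 38))) + 3284*(1/9793) = -48077/(35*(-42)) + 3284/9793 = -48077/(-1470) + 3284/9793 = -48077*(-1/1470) + 3284/9793 = 48077/1470 + 3284/9793 = 67949363/2056530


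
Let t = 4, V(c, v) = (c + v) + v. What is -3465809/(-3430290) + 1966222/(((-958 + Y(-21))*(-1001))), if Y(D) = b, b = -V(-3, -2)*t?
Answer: 66474248245/21289065798 ≈ 3.1225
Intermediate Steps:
V(c, v) = c + 2*v
b = 28 (b = -(-3 + 2*(-2))*4 = -(-3 - 4)*4 = -(-7)*4 = -1*(-28) = 28)
Y(D) = 28
-3465809/(-3430290) + 1966222/(((-958 + Y(-21))*(-1001))) = -3465809/(-3430290) + 1966222/(((-958 + 28)*(-1001))) = -3465809*(-1/3430290) + 1966222/((-930*(-1001))) = 3465809/3430290 + 1966222/930930 = 3465809/3430290 + 1966222*(1/930930) = 3465809/3430290 + 983111/465465 = 66474248245/21289065798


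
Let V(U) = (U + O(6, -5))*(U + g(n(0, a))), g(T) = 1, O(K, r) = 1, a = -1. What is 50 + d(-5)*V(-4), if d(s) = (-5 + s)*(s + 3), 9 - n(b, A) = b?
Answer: 230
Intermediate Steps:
n(b, A) = 9 - b
V(U) = (1 + U)² (V(U) = (U + 1)*(U + 1) = (1 + U)*(1 + U) = (1 + U)²)
d(s) = (-5 + s)*(3 + s)
50 + d(-5)*V(-4) = 50 + (-15 + (-5)² - 2*(-5))*(1 + (-4)² + 2*(-4)) = 50 + (-15 + 25 + 10)*(1 + 16 - 8) = 50 + 20*9 = 50 + 180 = 230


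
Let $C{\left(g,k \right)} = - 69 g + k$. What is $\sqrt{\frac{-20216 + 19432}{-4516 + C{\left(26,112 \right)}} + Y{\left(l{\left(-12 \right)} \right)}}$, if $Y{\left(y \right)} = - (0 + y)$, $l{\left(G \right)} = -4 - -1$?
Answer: $\frac{\sqrt{30026211}}{3099} \approx 1.7682$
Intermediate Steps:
$l{\left(G \right)} = -3$ ($l{\left(G \right)} = -4 + 1 = -3$)
$C{\left(g,k \right)} = k - 69 g$
$Y{\left(y \right)} = - y$
$\sqrt{\frac{-20216 + 19432}{-4516 + C{\left(26,112 \right)}} + Y{\left(l{\left(-12 \right)} \right)}} = \sqrt{\frac{-20216 + 19432}{-4516 + \left(112 - 1794\right)} - -3} = \sqrt{- \frac{784}{-4516 + \left(112 - 1794\right)} + 3} = \sqrt{- \frac{784}{-4516 - 1682} + 3} = \sqrt{- \frac{784}{-6198} + 3} = \sqrt{\left(-784\right) \left(- \frac{1}{6198}\right) + 3} = \sqrt{\frac{392}{3099} + 3} = \sqrt{\frac{9689}{3099}} = \frac{\sqrt{30026211}}{3099}$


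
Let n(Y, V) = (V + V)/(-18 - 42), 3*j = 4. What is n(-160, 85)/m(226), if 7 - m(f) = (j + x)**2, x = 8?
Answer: 51/1442 ≈ 0.035368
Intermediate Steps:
j = 4/3 (j = (1/3)*4 = 4/3 ≈ 1.3333)
n(Y, V) = -V/30 (n(Y, V) = (2*V)/(-60) = (2*V)*(-1/60) = -V/30)
m(f) = -721/9 (m(f) = 7 - (4/3 + 8)**2 = 7 - (28/3)**2 = 7 - 1*784/9 = 7 - 784/9 = -721/9)
n(-160, 85)/m(226) = (-1/30*85)/(-721/9) = -17/6*(-9/721) = 51/1442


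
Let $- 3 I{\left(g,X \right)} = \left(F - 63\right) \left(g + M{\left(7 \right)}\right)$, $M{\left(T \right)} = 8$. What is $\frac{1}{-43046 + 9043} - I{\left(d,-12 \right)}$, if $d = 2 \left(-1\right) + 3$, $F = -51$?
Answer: $- \frac{11629027}{34003} \approx -342.0$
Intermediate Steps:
$d = 1$ ($d = -2 + 3 = 1$)
$I{\left(g,X \right)} = 304 + 38 g$ ($I{\left(g,X \right)} = - \frac{\left(-51 - 63\right) \left(g + 8\right)}{3} = - \frac{\left(-114\right) \left(8 + g\right)}{3} = - \frac{-912 - 114 g}{3} = 304 + 38 g$)
$\frac{1}{-43046 + 9043} - I{\left(d,-12 \right)} = \frac{1}{-43046 + 9043} - \left(304 + 38 \cdot 1\right) = \frac{1}{-34003} - \left(304 + 38\right) = - \frac{1}{34003} - 342 = - \frac{11629027}{34003}$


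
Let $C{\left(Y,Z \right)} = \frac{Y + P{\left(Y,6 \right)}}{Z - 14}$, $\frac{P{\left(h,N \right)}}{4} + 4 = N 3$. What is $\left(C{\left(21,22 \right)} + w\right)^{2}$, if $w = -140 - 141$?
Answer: $\frac{4713241}{64} \approx 73644.0$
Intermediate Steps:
$P{\left(h,N \right)} = -16 + 12 N$ ($P{\left(h,N \right)} = -16 + 4 N 3 = -16 + 4 \cdot 3 N = -16 + 12 N$)
$C{\left(Y,Z \right)} = \frac{56 + Y}{-14 + Z}$ ($C{\left(Y,Z \right)} = \frac{Y + \left(-16 + 12 \cdot 6\right)}{Z - 14} = \frac{Y + \left(-16 + 72\right)}{-14 + Z} = \frac{Y + 56}{-14 + Z} = \frac{56 + Y}{-14 + Z}$)
$w = -281$ ($w = -140 - 141 = -281$)
$\left(C{\left(21,22 \right)} + w\right)^{2} = \left(\frac{56 + 21}{-14 + 22} - 281\right)^{2} = \left(\frac{1}{8} \cdot 77 - 281\right)^{2} = \left(\frac{77}{8} - 281\right)^{2} = \left(- \frac{2171}{8}\right)^{2} = \frac{4713241}{64}$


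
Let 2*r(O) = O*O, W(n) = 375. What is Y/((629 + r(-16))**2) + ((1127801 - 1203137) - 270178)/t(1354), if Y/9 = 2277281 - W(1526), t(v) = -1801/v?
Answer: 268124102629198/1032061249 ≈ 2.5979e+5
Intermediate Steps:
Y = 20492154 (Y = 9*(2277281 - 1*375) = 9*(2277281 - 375) = 9*2276906 = 20492154)
r(O) = O**2/2 (r(O) = (O*O)/2 = O**2/2)
Y/((629 + r(-16))**2) + ((1127801 - 1203137) - 270178)/t(1354) = 20492154/((629 + (1/2)*(-16)**2)**2) + ((1127801 - 1203137) - 270178)/((-1801/1354)) = 20492154/((629 + (1/2)*256)**2) + (-75336 - 270178)/((-1801*1/1354)) = 20492154/((629 + 128)**2) - 345514/(-1801/1354) = 20492154/(757**2) - 345514*(-1354/1801) = 20492154/573049 + 467825956/1801 = 268124102629198/1032061249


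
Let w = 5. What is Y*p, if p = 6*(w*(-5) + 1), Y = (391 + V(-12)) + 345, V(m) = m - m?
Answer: -105984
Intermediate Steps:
V(m) = 0
Y = 736 (Y = (391 + 0) + 345 = 391 + 345 = 736)
p = -144 (p = 6*(5*(-5) + 1) = 6*(-25 + 1) = 6*(-24) = -144)
Y*p = 736*(-144) = -105984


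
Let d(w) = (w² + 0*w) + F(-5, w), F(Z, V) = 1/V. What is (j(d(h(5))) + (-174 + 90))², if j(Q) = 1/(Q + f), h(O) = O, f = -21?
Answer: 3094081/441 ≈ 7016.1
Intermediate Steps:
d(w) = 1/w + w² (d(w) = (w² + 0*w) + 1/w = (w² + 0) + 1/w = w² + 1/w = 1/w + w²)
j(Q) = 1/(-21 + Q) (j(Q) = 1/(Q - 21) = 1/(-21 + Q))
(j(d(h(5))) + (-174 + 90))² = (1/(-21 + (1 + 5³)/5) + (-174 + 90))² = (1/(-21 + (1 + 125)/5) - 84)² = (1/(-21 + (⅕)*126) - 84)² = (1/(-21 + 126/5) - 84)² = (1/(21/5) - 84)² = (5/21 - 84)² = (-1759/21)² = 3094081/441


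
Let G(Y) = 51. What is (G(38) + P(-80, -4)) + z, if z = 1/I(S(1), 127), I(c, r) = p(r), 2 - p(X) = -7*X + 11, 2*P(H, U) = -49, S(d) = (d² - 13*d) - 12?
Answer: 23321/880 ≈ 26.501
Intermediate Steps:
S(d) = -12 + d² - 13*d
P(H, U) = -49/2 (P(H, U) = (½)*(-49) = -49/2)
p(X) = -9 + 7*X (p(X) = 2 - (-7*X + 11) = 2 - (11 - 7*X) = 2 + (-11 + 7*X) = -9 + 7*X)
I(c, r) = -9 + 7*r
z = 1/880 (z = 1/(-9 + 7*127) = 1/(-9 + 889) = 1/880 ≈ 0.0011364)
(G(38) + P(-80, -4)) + z = (51 - 49/2) + 1/880 = 53/2 + 1/880 = 23321/880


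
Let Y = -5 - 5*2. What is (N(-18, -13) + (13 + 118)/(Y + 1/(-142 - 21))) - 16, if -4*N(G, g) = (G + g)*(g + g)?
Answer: -276679/1223 ≈ -226.23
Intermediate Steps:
N(G, g) = -g*(G + g)/2 (N(G, g) = -(G + g)*(g + g)/4 = -(G + g)*2*g/4 = -g*(G + g)/2)
Y = -15 (Y = -5 - 10 = -15)
(N(-18, -13) + (13 + 118)/(Y + 1/(-142 - 21))) - 16 = (-1/2*(-13)*(-18 - 13) + (13 + 118)/(-15 + 1/(-142 - 21))) - 16 = (-1/2*(-13)*(-31) + 131/(-15 + 1/(-163))) - 16 = (-403/2 + 131/(-15 - 1/163)) - 16 = (-403/2 + 131/(-2446/163)) - 16 = (-403/2 + 131*(-163/2446)) - 16 = (-403/2 - 21353/2446) - 16 = -257111/1223 - 16 = -276679/1223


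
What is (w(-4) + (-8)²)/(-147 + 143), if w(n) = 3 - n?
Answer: -71/4 ≈ -17.750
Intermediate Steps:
(w(-4) + (-8)²)/(-147 + 143) = ((3 - 1*(-4)) + (-8)²)/(-147 + 143) = ((3 + 4) + 64)/(-4) = -(7 + 64)/4 = -¼*71 = -71/4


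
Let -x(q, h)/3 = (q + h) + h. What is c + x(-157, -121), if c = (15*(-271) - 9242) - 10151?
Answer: -22261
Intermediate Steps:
x(q, h) = -6*h - 3*q (x(q, h) = -3*((q + h) + h) = -3*((h + q) + h) = -3*(q + 2*h) = -6*h - 3*q)
c = -23458 (c = (-4065 - 9242) - 10151 = -13307 - 10151 = -23458)
c + x(-157, -121) = -23458 + (-6*(-121) - 3*(-157)) = -23458 + (726 + 471) = -23458 + 1197 = -22261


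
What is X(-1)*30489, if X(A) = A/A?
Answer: 30489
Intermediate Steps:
X(A) = 1
X(-1)*30489 = 1*30489 = 30489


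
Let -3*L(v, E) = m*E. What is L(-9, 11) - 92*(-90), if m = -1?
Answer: 24851/3 ≈ 8283.7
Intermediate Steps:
L(v, E) = E/3 (L(v, E) = -(-1)*E/3 = E/3)
L(-9, 11) - 92*(-90) = (⅓)*11 - 92*(-90) = 11/3 + 8280 = 24851/3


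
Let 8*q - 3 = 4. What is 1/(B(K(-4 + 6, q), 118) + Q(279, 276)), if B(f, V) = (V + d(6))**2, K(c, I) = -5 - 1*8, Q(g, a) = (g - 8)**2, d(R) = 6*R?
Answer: 1/97157 ≈ 1.0293e-5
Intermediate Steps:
q = 7/8 (q = 3/8 + (1/8)*4 = 3/8 + 1/2 = 7/8 ≈ 0.87500)
Q(g, a) = (-8 + g)**2
K(c, I) = -13 (K(c, I) = -5 - 8 = -13)
B(f, V) = (36 + V)**2 (B(f, V) = (V + 6*6)**2 = (V + 36)**2 = (36 + V)**2)
1/(B(K(-4 + 6, q), 118) + Q(279, 276)) = 1/((36 + 118)**2 + (-8 + 279)**2) = 1/(154**2 + 271**2) = 1/(23716 + 73441) = 1/97157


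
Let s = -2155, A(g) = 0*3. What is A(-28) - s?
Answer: 2155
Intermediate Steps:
A(g) = 0
A(-28) - s = 0 - 1*(-2155) = 0 + 2155 = 2155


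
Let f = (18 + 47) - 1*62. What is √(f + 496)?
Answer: √499 ≈ 22.338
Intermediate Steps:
f = 3 (f = 65 - 62 = 3)
√(f + 496) = √(3 + 496) = √499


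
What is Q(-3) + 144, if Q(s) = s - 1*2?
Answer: 139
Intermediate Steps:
Q(s) = -2 + s (Q(s) = s - 2 = -2 + s)
Q(-3) + 144 = (-2 - 3) + 144 = -5 + 144 = 139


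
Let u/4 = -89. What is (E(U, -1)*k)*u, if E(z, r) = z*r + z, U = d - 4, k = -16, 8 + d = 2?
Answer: 0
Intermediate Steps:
d = -6 (d = -8 + 2 = -6)
u = -356 (u = 4*(-89) = -356)
U = -10 (U = -6 - 4 = -10)
E(z, r) = z + r*z (E(z, r) = r*z + z = z + r*z)
(E(U, -1)*k)*u = (-10*(1 - 1)*(-16))*(-356) = (-10*0*(-16))*(-356) = (0*(-16))*(-356) = 0*(-356) = 0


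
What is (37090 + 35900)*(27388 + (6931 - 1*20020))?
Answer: 1043684010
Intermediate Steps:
(37090 + 35900)*(27388 + (6931 - 1*20020)) = 72990*(27388 + (6931 - 20020)) = 72990*(27388 - 13089) = 72990*14299 = 1043684010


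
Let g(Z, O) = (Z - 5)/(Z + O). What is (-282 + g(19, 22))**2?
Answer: 133356304/1681 ≈ 79332.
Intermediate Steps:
g(Z, O) = (-5 + Z)/(O + Z)
(-282 + g(19, 22))**2 = (-282 + (-5 + 19)/(22 + 19))**2 = (-282 + 14/41)**2 = (-11548/41)**2 = 133356304/1681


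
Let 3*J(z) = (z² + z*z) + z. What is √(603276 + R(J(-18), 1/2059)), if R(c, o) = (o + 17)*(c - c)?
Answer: 2*√150819 ≈ 776.71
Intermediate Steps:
J(z) = z/3 + 2*z²/3 (J(z) = ((z² + z*z) + z)/3 = ((z² + z²) + z)/3 = (2*z² + z)/3 = (z + 2*z²)/3 = z/3 + 2*z²/3)
R(c, o) = 0 (R(c, o) = (17 + o)*0 = 0)
√(603276 + R(J(-18), 1/2059)) = √(603276 + 0) = √603276 = 2*√150819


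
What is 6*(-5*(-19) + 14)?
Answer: 654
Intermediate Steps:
6*(-5*(-19) + 14) = 6*(95 + 14) = 6*109 = 654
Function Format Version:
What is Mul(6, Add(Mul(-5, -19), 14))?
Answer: 654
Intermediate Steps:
Mul(6, Add(Mul(-5, -19), 14)) = Mul(6, Add(95, 14)) = Mul(6, 109) = 654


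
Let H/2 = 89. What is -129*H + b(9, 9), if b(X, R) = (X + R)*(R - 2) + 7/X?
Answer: -205517/9 ≈ -22835.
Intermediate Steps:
H = 178 (H = 2*89 = 178)
b(X, R) = 7/X + (-2 + R)*(R + X) (b(X, R) = (R + X)*(-2 + R) + 7/X = (-2 + R)*(R + X) + 7/X = 7/X + (-2 + R)*(R + X))
-129*H + b(9, 9) = -129*178 + (9² - 2*9 - 2*9 + 7/9 + 9*9) = -22962 + (81 - 18 - 18 + 7*(⅑) + 81) = -22962 + (81 - 18 - 18 + 7/9 + 81) = -22962 + 1141/9 = -205517/9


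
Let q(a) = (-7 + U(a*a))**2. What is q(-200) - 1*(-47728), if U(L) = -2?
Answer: 47809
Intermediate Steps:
q(a) = 81 (q(a) = (-7 - 2)**2 = (-9)**2 = 81)
q(-200) - 1*(-47728) = 81 - 1*(-47728) = 81 + 47728 = 47809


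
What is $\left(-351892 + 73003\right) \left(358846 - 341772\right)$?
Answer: $-4761750786$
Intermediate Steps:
$\left(-351892 + 73003\right) \left(358846 - 341772\right) = \left(-278889\right) 17074 = -4761750786$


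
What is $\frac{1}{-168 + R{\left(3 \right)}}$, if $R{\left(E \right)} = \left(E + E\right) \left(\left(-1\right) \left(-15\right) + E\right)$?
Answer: $- \frac{1}{60} \approx -0.016667$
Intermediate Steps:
$R{\left(E \right)} = 2 E \left(15 + E\right)$
$\frac{1}{-168 + R{\left(3 \right)}} = \frac{1}{-168 + 2 \cdot 3 \left(15 + 3\right)} = \frac{1}{-168 + 2 \cdot 3 \cdot 18} = \frac{1}{-168 + 108} = \frac{1}{-60} = - \frac{1}{60}$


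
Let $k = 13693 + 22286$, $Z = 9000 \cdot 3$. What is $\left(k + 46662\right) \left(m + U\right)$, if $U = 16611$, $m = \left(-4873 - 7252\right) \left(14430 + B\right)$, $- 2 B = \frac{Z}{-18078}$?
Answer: $- \frac{43563625576761537}{3013} \approx -1.4459 \cdot 10^{13}$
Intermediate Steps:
$Z = 27000$
$B = \frac{2250}{3013}$ ($B = - \frac{27000 \frac{1}{-18078}}{2} = - \frac{27000 \left(- \frac{1}{18078}\right)}{2} = \left(- \frac{1}{2}\right) \left(- \frac{4500}{3013}\right) = \frac{2250}{3013} \approx 0.74676$)
$m = - \frac{527193060000}{3013}$ ($m = \left(-4873 - 7252\right) \left(14430 + \frac{2250}{3013}\right) = \left(-12125\right) \frac{43479840}{3013} = - \frac{527193060000}{3013} \approx -1.7497 \cdot 10^{8}$)
$k = 35979$
$\left(k + 46662\right) \left(m + U\right) = \left(35979 + 46662\right) \left(- \frac{527193060000}{3013} + 16611\right) = 82641 \left(- \frac{527143011057}{3013}\right) = - \frac{43563625576761537}{3013}$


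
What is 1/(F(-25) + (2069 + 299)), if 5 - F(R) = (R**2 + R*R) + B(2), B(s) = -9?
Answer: 1/1132 ≈ 0.00088339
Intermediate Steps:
F(R) = 14 - 2*R**2 (F(R) = 5 - ((R**2 + R*R) - 9) = 5 - ((R**2 + R**2) - 9) = 5 - (2*R**2 - 9) = 5 - (-9 + 2*R**2) = 5 + (9 - 2*R**2) = 14 - 2*R**2)
1/(F(-25) + (2069 + 299)) = 1/((14 - 2*(-25)**2) + (2069 + 299)) = 1/((14 - 2*625) + 2368) = 1/((14 - 1250) + 2368) = 1/(-1236 + 2368) = 1/1132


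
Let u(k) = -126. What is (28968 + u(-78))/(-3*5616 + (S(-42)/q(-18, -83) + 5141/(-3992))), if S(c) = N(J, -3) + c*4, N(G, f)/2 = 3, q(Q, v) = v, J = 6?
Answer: -9556392912/5582128927 ≈ -1.7120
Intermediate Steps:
N(G, f) = 6 (N(G, f) = 2*3 = 6)
S(c) = 6 + 4*c (S(c) = 6 + c*4 = 6 + 4*c)
(28968 + u(-78))/(-3*5616 + (S(-42)/q(-18, -83) + 5141/(-3992))) = (28968 - 126)/(-3*5616 + ((6 + 4*(-42))/(-83) + 5141/(-3992))) = 28842/(-16848 + ((6 - 168)*(-1/83) + 5141*(-1/3992))) = 28842/(-16848 + (-162*(-1/83) - 5141/3992)) = 28842/(-16848 + (162/83 - 5141/3992)) = 28842/(-16848 + 220001/331336) = 28842/(-5582128927/331336) = 28842*(-331336/5582128927) = -9556392912/5582128927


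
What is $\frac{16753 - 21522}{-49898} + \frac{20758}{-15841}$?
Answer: $- \frac{960236955}{790434218} \approx -1.2148$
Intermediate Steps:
$\frac{16753 - 21522}{-49898} + \frac{20758}{-15841} = \left(-4769\right) \left(- \frac{1}{49898}\right) + 20758 \left(- \frac{1}{15841}\right) = \frac{4769}{49898} - \frac{20758}{15841} = - \frac{960236955}{790434218}$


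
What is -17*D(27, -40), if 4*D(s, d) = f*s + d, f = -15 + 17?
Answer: -119/2 ≈ -59.500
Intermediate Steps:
f = 2
D(s, d) = s/2 + d/4 (D(s, d) = (2*s + d)/4 = (d + 2*s)/4 = s/2 + d/4)
-17*D(27, -40) = -17*((1/2)*27 + (1/4)*(-40)) = -17*(27/2 - 10) = -17*7/2 = -119/2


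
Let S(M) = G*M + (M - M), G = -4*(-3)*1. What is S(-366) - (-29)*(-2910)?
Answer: -88782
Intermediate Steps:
G = 12 (G = 12*1 = 12)
S(M) = 12*M (S(M) = 12*M + (M - M) = 12*M + 0 = 12*M)
S(-366) - (-29)*(-2910) = 12*(-366) - (-29)*(-2910) = -4392 - 1*84390 = -4392 - 84390 = -88782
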